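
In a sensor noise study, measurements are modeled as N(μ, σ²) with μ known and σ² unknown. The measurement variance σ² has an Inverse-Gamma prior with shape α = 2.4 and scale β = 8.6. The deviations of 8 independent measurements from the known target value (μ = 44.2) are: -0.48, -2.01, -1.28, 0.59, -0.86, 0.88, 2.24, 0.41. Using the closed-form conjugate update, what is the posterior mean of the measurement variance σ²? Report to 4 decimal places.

With known mean μ and an Inverse-Gamma(α, β) prior on σ², the Normal likelihood is conjugate: posterior is Inv-Gamma(α + n/2, β + Σ(xᵢ−μ)²/2).
Σ(xᵢ−μ)² = (-0.48)² + (-2.01)² + (-1.28)² + (0.59)² + (-0.86)² + (0.88)² + (2.24)² + (0.41)² = 12.9567.
Posterior: Inv-Gamma(2.4 + 8/2, 8.6 + 12.9567/2) = Inv-Gamma(6.40, 15.07835).
E[σ²|data] = β/(α−1) = 15.07835/5.40 = 2.7923.

2.7923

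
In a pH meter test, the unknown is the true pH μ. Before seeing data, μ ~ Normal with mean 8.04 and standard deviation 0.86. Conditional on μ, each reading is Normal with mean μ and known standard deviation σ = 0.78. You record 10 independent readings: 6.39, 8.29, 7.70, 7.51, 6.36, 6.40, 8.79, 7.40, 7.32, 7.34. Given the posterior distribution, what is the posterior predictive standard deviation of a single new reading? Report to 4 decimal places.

0.8152

For Normal data with known variance σ², a Normal(μ₀, σ₀²) prior on μ is conjugate. Posterior precision = 1/σ₀² + n/σ²; posterior mean is the precision-weighted average of μ₀ and x̄.
σ₀² = 0.86² = 0.7396, σ² = 0.78² = 0.6084; σ² + n·σ₀² = 0.6084 + 10·0.7396 = 8.0044.
Posterior precision = 1/σ₀² + n/σ² = 1/0.7396 + 10/0.6084 = (σ² + n·σ₀²)/(σ₀²σ²) = 8.0044/(0.7396·0.6084); posterior variance σₙ² = σ₀²σ²/(σ² + n·σ₀²) = 0.7396·0.6084/8.0044 = 0.056216.
Predictive variance for one new observation = σₙ² + σ² = 0.7396·0.6084/8.0044 + 0.6084 = σ²·(σ₀² + 8.0044)/8.0044 = 0.6084·8.744/8.0044 = 0.664616; SD = √(0.6084·8.744/8.0044) = 0.8152.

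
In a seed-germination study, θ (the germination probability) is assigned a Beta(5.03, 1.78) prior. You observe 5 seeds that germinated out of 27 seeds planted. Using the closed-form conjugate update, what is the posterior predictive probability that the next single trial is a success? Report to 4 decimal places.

The Beta prior is conjugate to a Binomial/Bernoulli likelihood; the update adds successes to α and failures to β.
Posterior: Beta(α+k, β+n−k) = Beta(5.03+5, 1.78+22) = Beta(10.03, 23.78).
For a single future Bernoulli trial, P(success | data) = α/(α+β) = 0.2967.

0.2967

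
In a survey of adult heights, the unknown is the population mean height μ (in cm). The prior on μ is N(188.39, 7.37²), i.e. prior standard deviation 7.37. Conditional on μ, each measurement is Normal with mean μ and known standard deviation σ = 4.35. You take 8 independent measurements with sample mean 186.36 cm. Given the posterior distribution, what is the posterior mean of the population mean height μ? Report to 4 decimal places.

186.4447

For Normal data with known variance σ², a Normal(μ₀, σ₀²) prior on μ is conjugate. Posterior precision = 1/σ₀² + n/σ²; posterior mean is the precision-weighted average of μ₀ and x̄.
n·x̄ = 8·186.36 = 1490.88.
σ₀² = 7.37² = 54.3169, σ² = 4.35² = 18.9225; σ² + n·σ₀² = 18.9225 + 8·54.3169 = 453.4577.
Posterior mean = (μ₀/σ₀² + n·x̄/σ²)/(1/σ₀² + n/σ²) = (σ²·μ₀ + σ₀²·n·x̄)/(σ² + n·σ₀²) = (18.9225·188.39 + 54.3169·1490.88)/453.4577 = 84544.789647/453.4577 = 186.4447.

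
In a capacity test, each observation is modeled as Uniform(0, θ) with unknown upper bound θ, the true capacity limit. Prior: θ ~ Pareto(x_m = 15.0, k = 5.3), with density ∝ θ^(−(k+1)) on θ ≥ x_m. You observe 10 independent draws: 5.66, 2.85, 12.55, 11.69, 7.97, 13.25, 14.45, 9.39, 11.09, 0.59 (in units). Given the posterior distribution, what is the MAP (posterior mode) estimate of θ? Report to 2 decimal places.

15.00

A Pareto(scale x_m, shape k) prior on the upper bound θ of Uniform(0, θ) is conjugate: posterior is Pareto(max(x_m, max xᵢ), k + n).
Sample maximum = 14.45; prior scale x_m = 15.0 → posterior scale = max = 15.00.
Posterior shape = 5.3 + 10 = 15.3.
The Pareto density is decreasing on [x_m, ∞), so the mode is x_m = 15.00.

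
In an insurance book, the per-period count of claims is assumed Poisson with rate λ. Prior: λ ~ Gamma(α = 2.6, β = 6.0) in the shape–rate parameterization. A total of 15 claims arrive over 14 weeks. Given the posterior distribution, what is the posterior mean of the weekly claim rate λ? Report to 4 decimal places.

With a Gamma(shape α, rate β) prior, the Poisson likelihood is conjugate: the posterior is Gamma(α + ΣXᵢ, β + n).
Posterior: Gamma(α+S, β+n) = Gamma(2.6+15, 6.0+14) = Gamma(17.6, 20.0).
Posterior mean = α/β = 17.6/20.0 = 0.8800.

0.8800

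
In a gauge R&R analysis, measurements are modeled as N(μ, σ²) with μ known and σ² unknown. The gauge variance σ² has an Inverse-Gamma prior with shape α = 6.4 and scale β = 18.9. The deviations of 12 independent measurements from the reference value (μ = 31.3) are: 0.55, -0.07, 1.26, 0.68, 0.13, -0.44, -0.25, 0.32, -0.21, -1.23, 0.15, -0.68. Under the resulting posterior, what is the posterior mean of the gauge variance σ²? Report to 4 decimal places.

With known mean μ and an Inverse-Gamma(α, β) prior on σ², the Normal likelihood is conjugate: posterior is Inv-Gamma(α + n/2, β + Σ(xᵢ−μ)²/2).
Σ(xᵢ−μ)² = (0.55)² + (-0.07)² + (1.26)² + (0.68)² + (0.13)² + (-0.44)² + (-0.25)² + (0.32)² + (-0.21)² + (-1.23)² + (0.15)² + (-0.68)² = 4.7747.
Posterior: Inv-Gamma(6.4 + 12/2, 18.9 + 4.7747/2) = Inv-Gamma(12.40, 21.28735).
E[σ²|data] = β/(α−1) = 21.28735/11.40 = 1.8673.

1.8673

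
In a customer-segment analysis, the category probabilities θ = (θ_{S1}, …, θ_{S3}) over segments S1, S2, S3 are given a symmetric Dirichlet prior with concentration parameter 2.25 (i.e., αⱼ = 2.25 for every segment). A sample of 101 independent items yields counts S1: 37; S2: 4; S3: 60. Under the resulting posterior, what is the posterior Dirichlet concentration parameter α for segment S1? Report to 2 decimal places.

The Dirichlet prior is conjugate to the Multinomial likelihood: each posterior αⱼ = prior αⱼ + observed count nⱼ.
Posterior concentration: (39.25, 6.25, 62.25), total = 107.75.
α_{S1} = 2.25 + 37 = 39.25.

39.25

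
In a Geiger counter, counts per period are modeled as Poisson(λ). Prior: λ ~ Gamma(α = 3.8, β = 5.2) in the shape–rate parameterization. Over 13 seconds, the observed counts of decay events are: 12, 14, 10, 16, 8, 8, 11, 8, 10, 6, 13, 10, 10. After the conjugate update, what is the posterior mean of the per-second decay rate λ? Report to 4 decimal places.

7.6813

With a Gamma(shape α, rate β) prior, the Poisson likelihood is conjugate: the posterior is Gamma(α + ΣXᵢ, β + n).
Sum of counts S = 136 over n = 13 seconds.
Posterior: Gamma(α+S, β+n) = Gamma(3.8+136, 5.2+13) = Gamma(139.8, 18.2).
Posterior mean = α/β = 139.8/18.2 = 7.6813.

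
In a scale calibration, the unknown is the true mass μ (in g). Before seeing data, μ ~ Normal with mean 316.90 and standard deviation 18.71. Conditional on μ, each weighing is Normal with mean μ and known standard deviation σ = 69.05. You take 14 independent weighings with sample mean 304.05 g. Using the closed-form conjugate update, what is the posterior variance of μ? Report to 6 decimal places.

172.624474

For Normal data with known variance σ², a Normal(μ₀, σ₀²) prior on μ is conjugate. Posterior precision = 1/σ₀² + n/σ²; posterior mean is the precision-weighted average of μ₀ and x̄.
σ₀² = 18.71² = 350.0641, σ² = 69.05² = 4767.9025; σ² + n·σ₀² = 4767.9025 + 14·350.0641 = 9668.7999.
Posterior precision = 1/σ₀² + n/σ² = 1/350.0641 + 14/4767.9025 = (σ² + n·σ₀²)/(σ₀²σ²) = 9668.7999/(350.0641·4767.9025); posterior variance σₙ² = σ₀²σ²/(σ² + n·σ₀²) = 350.0641·4767.9025/9668.7999 = 172.624474.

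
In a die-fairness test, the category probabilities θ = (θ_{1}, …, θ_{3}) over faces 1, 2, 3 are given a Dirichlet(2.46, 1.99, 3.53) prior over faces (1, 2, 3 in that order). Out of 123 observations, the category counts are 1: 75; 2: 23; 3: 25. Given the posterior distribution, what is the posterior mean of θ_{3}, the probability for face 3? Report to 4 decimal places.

0.2178

The Dirichlet prior is conjugate to the Multinomial likelihood: each posterior αⱼ = prior αⱼ + observed count nⱼ.
Posterior concentration: (77.46, 24.99, 28.53), total = 130.98.
E[θ_{3}|data] = α_{3}/Σα = 28.53/130.98 = 0.2178.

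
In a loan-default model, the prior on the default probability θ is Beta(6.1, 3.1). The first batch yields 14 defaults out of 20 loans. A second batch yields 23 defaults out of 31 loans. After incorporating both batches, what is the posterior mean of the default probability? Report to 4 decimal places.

0.7159

The Beta prior is conjugate to a Binomial/Bernoulli likelihood; the update adds successes to α and failures to β.
After batch 1: Beta(6.1+14, 3.1+6) = Beta(20.1, 9.1).
After batch 2: Beta(20.1+23, 9.1+8) = Beta(43.1, 17.1).
Posterior mean = α/(α+β) = 43.1/60.2 = 0.7159.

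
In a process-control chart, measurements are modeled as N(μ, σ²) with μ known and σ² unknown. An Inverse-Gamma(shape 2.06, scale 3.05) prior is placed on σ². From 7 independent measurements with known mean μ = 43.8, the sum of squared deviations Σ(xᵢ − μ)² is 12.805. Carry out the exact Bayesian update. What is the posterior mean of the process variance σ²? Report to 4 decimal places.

With known mean μ and an Inverse-Gamma(α, β) prior on σ², the Normal likelihood is conjugate: posterior is Inv-Gamma(α + n/2, β + Σ(xᵢ−μ)²/2).
Posterior: Inv-Gamma(2.06 + 7/2, 3.05 + 12.805/2) = Inv-Gamma(5.56, 9.4525).
E[σ²|data] = β/(α−1) = 9.4525/4.56 = 2.0729.

2.0729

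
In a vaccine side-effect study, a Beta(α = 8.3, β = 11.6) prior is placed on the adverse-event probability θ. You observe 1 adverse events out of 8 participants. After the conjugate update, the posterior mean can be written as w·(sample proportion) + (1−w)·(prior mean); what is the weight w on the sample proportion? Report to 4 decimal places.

0.2867

The Beta prior is conjugate to a Binomial/Bernoulli likelihood; the update adds successes to α and failures to β.
Posterior mean = (α₀+k)/(α₀+β₀+n) = [n/(α₀+β₀+n)]·(k/n) + [(α₀+β₀)/(α₀+β₀+n)]·α₀/(α₀+β₀), so only n and the prior enter the weight.
The weight on the data is w = n/(α₀+β₀+n) = 8/(8.3+11.6+8) = 8/27.9 = 0.2867.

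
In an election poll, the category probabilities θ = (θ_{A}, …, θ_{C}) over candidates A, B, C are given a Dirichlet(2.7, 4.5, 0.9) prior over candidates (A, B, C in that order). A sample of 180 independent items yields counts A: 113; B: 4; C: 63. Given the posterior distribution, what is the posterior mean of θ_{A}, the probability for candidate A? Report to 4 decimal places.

The Dirichlet prior is conjugate to the Multinomial likelihood: each posterior αⱼ = prior αⱼ + observed count nⱼ.
Posterior concentration: (115.7, 8.5, 63.9), total = 188.1.
E[θ_{A}|data] = α_{A}/Σα = 115.7/188.1 = 0.6151.

0.6151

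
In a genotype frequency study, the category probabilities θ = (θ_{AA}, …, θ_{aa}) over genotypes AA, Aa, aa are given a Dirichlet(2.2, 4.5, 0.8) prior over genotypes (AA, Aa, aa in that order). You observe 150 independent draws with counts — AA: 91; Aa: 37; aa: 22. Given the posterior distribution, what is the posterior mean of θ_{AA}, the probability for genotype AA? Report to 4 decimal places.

The Dirichlet prior is conjugate to the Multinomial likelihood: each posterior αⱼ = prior αⱼ + observed count nⱼ.
Posterior concentration: (93.2, 41.5, 22.8), total = 157.5.
E[θ_{AA}|data] = α_{AA}/Σα = 93.2/157.5 = 0.5917.

0.5917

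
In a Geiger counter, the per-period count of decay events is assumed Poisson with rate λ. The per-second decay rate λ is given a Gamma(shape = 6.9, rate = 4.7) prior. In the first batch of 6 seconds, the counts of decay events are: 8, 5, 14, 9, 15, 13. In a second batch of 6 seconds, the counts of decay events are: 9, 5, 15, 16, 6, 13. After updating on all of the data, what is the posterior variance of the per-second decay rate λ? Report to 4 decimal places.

With a Gamma(shape α, rate β) prior, the Poisson likelihood is conjugate: the posterior is Gamma(α + ΣXᵢ, β + n).
Batch 1: sum of counts S = 64 over n = 6 seconds.
After batch 1: Gamma(α+S, β+n) = Gamma(6.9+64, 4.7+6) = Gamma(70.9, 10.7).
Batch 2: sum of counts S = 64 over n = 6 seconds.
After batch 2: Gamma(α+S, β+n) = Gamma(70.9+64, 10.7+6) = Gamma(134.9, 16.7).
Var = α/β² = 134.9/16.7² = 0.4837.

0.4837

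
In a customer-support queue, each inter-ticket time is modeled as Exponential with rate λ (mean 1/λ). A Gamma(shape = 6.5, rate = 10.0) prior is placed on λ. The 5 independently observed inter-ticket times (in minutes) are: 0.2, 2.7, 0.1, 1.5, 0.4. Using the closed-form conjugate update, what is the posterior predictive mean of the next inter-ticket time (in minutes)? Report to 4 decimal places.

1.4190

With a Gamma(shape α, rate β) prior on the exponential rate λ, the posterior after n observations with total T = Σxᵢ is Gamma(α+n, β+T).
Sum of observations T = 4.9 minutes; n = 5.
Posterior: Gamma(6.5+5, 10.0+4.9) = Gamma(11.5, 14.9).
The predictive distribution for the next observation is Lomax; its mean is β/(α−1) = 14.9/10.5 = 1.4190.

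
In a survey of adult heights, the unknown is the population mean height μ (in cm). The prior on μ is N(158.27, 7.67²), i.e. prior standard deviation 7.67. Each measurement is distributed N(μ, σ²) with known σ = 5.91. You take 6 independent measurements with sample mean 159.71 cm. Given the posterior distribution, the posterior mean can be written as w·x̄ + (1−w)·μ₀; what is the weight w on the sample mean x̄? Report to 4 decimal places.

0.9100

For Normal data with known variance σ², a Normal(μ₀, σ₀²) prior on μ is conjugate. Posterior precision = 1/σ₀² + n/σ²; posterior mean is the precision-weighted average of μ₀ and x̄.
σ₀² = 7.67² = 58.8289, σ² = 5.91² = 34.9281. Prior precision 1/σ₀² = 1/58.8289; data precision n/σ² = 6/34.9281.
w = (n/σ²)/(1/σ₀² + n/σ²) = n·σ₀²/(σ² + n·σ₀²) = 6·58.8289/(34.9281 + 6·58.8289) = 352.9734/387.9015 = 0.9100.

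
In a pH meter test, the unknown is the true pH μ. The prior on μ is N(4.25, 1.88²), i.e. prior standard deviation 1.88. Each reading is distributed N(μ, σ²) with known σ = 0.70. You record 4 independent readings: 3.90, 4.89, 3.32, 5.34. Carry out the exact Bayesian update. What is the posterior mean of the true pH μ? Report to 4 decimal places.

4.3587

For Normal data with known variance σ², a Normal(μ₀, σ₀²) prior on μ is conjugate. Posterior precision = 1/σ₀² + n/σ²; posterior mean is the precision-weighted average of μ₀ and x̄.
Σxᵢ = 3.90 + 4.89 + 3.32 + 5.34 = 17.45, so n·x̄ = 17.45.
σ₀² = 1.88² = 3.5344, σ² = 0.70² = 0.49; σ² + n·σ₀² = 0.49 + 4·3.5344 = 14.6276.
Posterior mean = (μ₀/σ₀² + n·x̄/σ²)/(1/σ₀² + n/σ²) = (σ²·μ₀ + σ₀²·n·x̄)/(σ² + n·σ₀²) = (0.49·4.25 + 3.5344·17.45)/14.6276 = 63.75778/14.6276 = 4.3587.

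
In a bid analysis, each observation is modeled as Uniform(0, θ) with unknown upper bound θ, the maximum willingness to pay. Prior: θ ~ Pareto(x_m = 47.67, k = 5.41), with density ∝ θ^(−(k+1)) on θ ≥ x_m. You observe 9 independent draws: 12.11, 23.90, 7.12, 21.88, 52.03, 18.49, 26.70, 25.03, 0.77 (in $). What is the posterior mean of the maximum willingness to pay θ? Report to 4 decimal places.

A Pareto(scale x_m, shape k) prior on the upper bound θ of Uniform(0, θ) is conjugate: posterior is Pareto(max(x_m, max xᵢ), k + n).
Sample maximum = 52.03; prior scale x_m = 47.67 → posterior scale = max = 52.03.
Posterior shape = 5.41 + 9 = 14.41.
E[θ|data] = k·x_m/(k−1) = 14.41·52.03/13.41 = 55.9099.

55.9099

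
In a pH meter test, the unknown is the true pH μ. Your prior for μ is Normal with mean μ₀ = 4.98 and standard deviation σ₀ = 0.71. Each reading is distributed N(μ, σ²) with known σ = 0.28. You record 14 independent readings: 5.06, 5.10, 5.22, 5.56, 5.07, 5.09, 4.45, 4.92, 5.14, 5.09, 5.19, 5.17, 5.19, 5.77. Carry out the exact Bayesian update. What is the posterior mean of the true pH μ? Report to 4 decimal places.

For Normal data with known variance σ², a Normal(μ₀, σ₀²) prior on μ is conjugate. Posterior precision = 1/σ₀² + n/σ²; posterior mean is the precision-weighted average of μ₀ and x̄.
Σxᵢ = 5.06 + 5.10 + 5.22 + 5.56 + 5.07 + 5.09 + 4.45 + 4.92 + 5.14 + 5.09 + 5.19 + 5.17 + 5.19 + 5.77 = 72.02, so n·x̄ = 72.02.
σ₀² = 0.71² = 0.5041, σ² = 0.28² = 0.0784; σ² + n·σ₀² = 0.0784 + 14·0.5041 = 7.1358.
Posterior mean = (μ₀/σ₀² + n·x̄/σ²)/(1/σ₀² + n/σ²) = (σ²·μ₀ + σ₀²·n·x̄)/(σ² + n·σ₀²) = (0.0784·4.98 + 0.5041·72.02)/7.1358 = 36.695714/7.1358 = 5.1425.

5.1425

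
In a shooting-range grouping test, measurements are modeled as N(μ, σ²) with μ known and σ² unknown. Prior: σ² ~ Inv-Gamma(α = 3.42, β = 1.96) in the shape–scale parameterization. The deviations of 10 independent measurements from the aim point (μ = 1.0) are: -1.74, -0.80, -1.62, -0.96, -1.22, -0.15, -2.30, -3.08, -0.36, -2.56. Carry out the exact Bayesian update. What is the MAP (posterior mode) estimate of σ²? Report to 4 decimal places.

With known mean μ and an Inverse-Gamma(α, β) prior on σ², the Normal likelihood is conjugate: posterior is Inv-Gamma(α + n/2, β + Σ(xᵢ−μ)²/2).
Σ(xᵢ−μ)² = (-1.74)² + (-0.80)² + (-1.62)² + (-0.96)² + (-1.22)² + (-0.15)² + (-2.30)² + (-3.08)² + (-0.36)² + (-2.56)² = 30.1841.
Posterior: Inv-Gamma(3.42 + 10/2, 1.96 + 30.1841/2) = Inv-Gamma(8.42, 17.05205).
Mode = β/(α+1) = 17.05205/9.42 = 1.8102.

1.8102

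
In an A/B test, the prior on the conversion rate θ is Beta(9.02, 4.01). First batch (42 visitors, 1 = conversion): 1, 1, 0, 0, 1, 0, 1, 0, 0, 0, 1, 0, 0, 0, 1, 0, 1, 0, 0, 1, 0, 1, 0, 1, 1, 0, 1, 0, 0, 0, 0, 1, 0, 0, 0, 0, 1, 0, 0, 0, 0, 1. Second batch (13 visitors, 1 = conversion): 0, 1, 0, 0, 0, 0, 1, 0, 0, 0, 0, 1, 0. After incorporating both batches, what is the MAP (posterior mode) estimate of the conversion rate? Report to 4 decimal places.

The Beta prior is conjugate to a Binomial/Bernoulli likelihood; the update adds successes to α and failures to β.
After batch 1: Beta(9.02+15, 4.01+27) = Beta(24.02, 31.01).
After batch 2: Beta(24.02+3, 31.01+10) = Beta(27.02, 41.01).
Mode of Beta(a,b) for a,b>1 is (a−1)/(a+b−2) = 26.02/66.03 = 0.3941.

0.3941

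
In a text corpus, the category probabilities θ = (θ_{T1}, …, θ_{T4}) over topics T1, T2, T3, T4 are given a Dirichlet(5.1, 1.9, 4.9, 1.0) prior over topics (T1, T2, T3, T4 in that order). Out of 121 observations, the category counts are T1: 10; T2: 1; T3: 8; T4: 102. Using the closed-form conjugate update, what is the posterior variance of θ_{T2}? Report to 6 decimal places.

0.000157

The Dirichlet prior is conjugate to the Multinomial likelihood: each posterior αⱼ = prior αⱼ + observed count nⱼ.
Posterior concentration: (15.1, 2.9, 12.9, 103.0), total = 133.9.
Var[θ_j] = α_j(Σα−α_j)/((Σα)²(Σα+1)) = 2.9·131.0/(133.9²·134.9) = 0.000157.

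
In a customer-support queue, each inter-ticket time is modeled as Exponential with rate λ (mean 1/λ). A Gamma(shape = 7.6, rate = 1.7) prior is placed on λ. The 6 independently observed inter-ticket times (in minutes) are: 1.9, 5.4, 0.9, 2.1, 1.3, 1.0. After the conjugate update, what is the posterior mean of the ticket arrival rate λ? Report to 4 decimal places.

0.9510

With a Gamma(shape α, rate β) prior on the exponential rate λ, the posterior after n observations with total T = Σxᵢ is Gamma(α+n, β+T).
Sum of observations T = 12.6 minutes; n = 6.
Posterior: Gamma(7.6+6, 1.7+12.6) = Gamma(13.6, 14.3).
Posterior mean of λ = α/β = 13.6/14.3 = 0.9510.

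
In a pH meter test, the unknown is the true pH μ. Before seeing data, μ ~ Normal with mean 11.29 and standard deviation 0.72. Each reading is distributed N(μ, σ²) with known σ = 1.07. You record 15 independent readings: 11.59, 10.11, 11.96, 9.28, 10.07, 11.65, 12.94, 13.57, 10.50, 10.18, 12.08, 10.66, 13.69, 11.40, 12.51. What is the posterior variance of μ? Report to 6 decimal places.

For Normal data with known variance σ², a Normal(μ₀, σ₀²) prior on μ is conjugate. Posterior precision = 1/σ₀² + n/σ²; posterior mean is the precision-weighted average of μ₀ and x̄.
σ₀² = 0.72² = 0.5184, σ² = 1.07² = 1.1449; σ² + n·σ₀² = 1.1449 + 15·0.5184 = 8.9209.
Posterior precision = 1/σ₀² + n/σ² = 1/0.5184 + 15/1.1449 = (σ² + n·σ₀²)/(σ₀²σ²) = 8.9209/(0.5184·1.1449); posterior variance σₙ² = σ₀²σ²/(σ² + n·σ₀²) = 0.5184·1.1449/8.9209 = 0.066531.

0.066531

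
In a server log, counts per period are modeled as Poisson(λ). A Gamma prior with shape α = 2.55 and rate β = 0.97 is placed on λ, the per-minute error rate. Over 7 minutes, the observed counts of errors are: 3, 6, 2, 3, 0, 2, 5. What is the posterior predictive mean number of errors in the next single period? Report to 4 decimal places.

With a Gamma(shape α, rate β) prior, the Poisson likelihood is conjugate: the posterior is Gamma(α + ΣXᵢ, β + n).
Sum of counts S = 21 over n = 7 minutes.
Posterior: Gamma(α+S, β+n) = Gamma(2.55+21, 0.97+7) = Gamma(23.55, 7.97).
The predictive distribution for one future period is NegBinom with mean α/β = 2.9548.

2.9548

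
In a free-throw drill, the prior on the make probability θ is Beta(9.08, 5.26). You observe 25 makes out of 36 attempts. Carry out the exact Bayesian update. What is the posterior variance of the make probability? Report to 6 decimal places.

The Beta prior is conjugate to a Binomial/Bernoulli likelihood; the update adds successes to α and failures to β.
Posterior: Beta(α+k, β+n−k) = Beta(9.08+25, 5.26+11) = Beta(34.08, 16.26).
Var = αβ/((α+β)²(α+β+1)) = 34.08·16.26/(50.34²·51.34) = 0.004259.

0.004259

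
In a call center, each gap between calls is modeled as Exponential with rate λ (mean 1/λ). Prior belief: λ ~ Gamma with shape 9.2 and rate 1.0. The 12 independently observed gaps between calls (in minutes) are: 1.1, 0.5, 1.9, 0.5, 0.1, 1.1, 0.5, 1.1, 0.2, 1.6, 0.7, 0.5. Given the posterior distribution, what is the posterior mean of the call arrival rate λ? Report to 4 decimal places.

With a Gamma(shape α, rate β) prior on the exponential rate λ, the posterior after n observations with total T = Σxᵢ is Gamma(α+n, β+T).
Sum of observations T = 9.8 minutes; n = 12.
Posterior: Gamma(9.2+12, 1.0+9.8) = Gamma(21.2, 10.8).
Posterior mean of λ = α/β = 21.2/10.8 = 1.9630.

1.9630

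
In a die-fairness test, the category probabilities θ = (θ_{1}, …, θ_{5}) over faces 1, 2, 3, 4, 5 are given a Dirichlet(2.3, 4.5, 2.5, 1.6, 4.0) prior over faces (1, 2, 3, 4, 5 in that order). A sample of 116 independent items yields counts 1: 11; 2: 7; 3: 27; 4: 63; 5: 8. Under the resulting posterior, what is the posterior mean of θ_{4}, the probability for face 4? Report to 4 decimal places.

0.4935

The Dirichlet prior is conjugate to the Multinomial likelihood: each posterior αⱼ = prior αⱼ + observed count nⱼ.
Posterior concentration: (13.3, 11.5, 29.5, 64.6, 12.0), total = 130.9.
E[θ_{4}|data] = α_{4}/Σα = 64.6/130.9 = 0.4935.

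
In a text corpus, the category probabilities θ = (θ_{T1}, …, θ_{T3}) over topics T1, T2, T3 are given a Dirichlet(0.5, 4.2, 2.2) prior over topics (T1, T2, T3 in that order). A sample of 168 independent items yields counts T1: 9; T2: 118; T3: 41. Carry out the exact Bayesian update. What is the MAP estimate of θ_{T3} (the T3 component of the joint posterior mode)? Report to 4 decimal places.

0.2455

The Dirichlet prior is conjugate to the Multinomial likelihood: each posterior αⱼ = prior αⱼ + observed count nⱼ.
Posterior concentration: (9.5, 122.2, 43.2), total = 174.9.
Joint mode component: (α_{T3}−1)/(Σα−K) = 42.2/171.9 = 0.2455.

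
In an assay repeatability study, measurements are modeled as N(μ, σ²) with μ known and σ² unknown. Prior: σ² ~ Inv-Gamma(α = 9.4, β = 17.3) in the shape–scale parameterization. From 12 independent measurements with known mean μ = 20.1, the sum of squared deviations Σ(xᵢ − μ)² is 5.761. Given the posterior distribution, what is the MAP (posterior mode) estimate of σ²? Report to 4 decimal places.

1.2305

With known mean μ and an Inverse-Gamma(α, β) prior on σ², the Normal likelihood is conjugate: posterior is Inv-Gamma(α + n/2, β + Σ(xᵢ−μ)²/2).
Posterior: Inv-Gamma(9.4 + 12/2, 17.3 + 5.761/2) = Inv-Gamma(15.40, 20.1805).
Mode = β/(α+1) = 20.1805/16.40 = 1.2305.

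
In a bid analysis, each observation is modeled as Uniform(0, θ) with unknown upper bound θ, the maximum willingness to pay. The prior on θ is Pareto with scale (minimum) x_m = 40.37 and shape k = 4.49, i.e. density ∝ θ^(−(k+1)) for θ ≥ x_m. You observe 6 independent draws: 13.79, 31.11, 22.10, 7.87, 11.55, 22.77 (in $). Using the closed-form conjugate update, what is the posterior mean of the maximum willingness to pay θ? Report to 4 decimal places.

A Pareto(scale x_m, shape k) prior on the upper bound θ of Uniform(0, θ) is conjugate: posterior is Pareto(max(x_m, max xᵢ), k + n).
Sample maximum = 31.11; prior scale x_m = 40.37 → posterior scale = max = 40.37.
Posterior shape = 4.49 + 6 = 10.49.
E[θ|data] = k·x_m/(k−1) = 10.49·40.37/9.49 = 44.6240.

44.6240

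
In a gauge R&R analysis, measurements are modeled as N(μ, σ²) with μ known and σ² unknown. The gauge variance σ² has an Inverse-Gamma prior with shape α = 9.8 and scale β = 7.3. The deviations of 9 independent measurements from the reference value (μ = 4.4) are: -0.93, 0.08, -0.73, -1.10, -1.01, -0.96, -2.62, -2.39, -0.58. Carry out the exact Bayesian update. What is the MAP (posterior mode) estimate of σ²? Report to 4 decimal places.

1.0480

With known mean μ and an Inverse-Gamma(α, β) prior on σ², the Normal likelihood is conjugate: posterior is Inv-Gamma(α + n/2, β + Σ(xᵢ−μ)²/2).
Σ(xᵢ−μ)² = (-0.93)² + (0.08)² + (-0.73)² + (-1.10)² + (-1.01)² + (-0.96)² + (-2.62)² + (-2.39)² + (-0.58)² = 17.4688.
Posterior: Inv-Gamma(9.8 + 9/2, 7.3 + 17.4688/2) = Inv-Gamma(14.30, 16.03440).
Mode = β/(α+1) = 16.03440/15.30 = 1.0480.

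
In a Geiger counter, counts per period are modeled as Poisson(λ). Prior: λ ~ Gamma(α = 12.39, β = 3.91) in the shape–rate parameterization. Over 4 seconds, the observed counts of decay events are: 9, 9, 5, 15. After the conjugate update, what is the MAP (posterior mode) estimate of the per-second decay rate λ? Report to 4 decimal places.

6.2440

With a Gamma(shape α, rate β) prior, the Poisson likelihood is conjugate: the posterior is Gamma(α + ΣXᵢ, β + n).
Sum of counts S = 38 over n = 4 seconds.
Posterior: Gamma(α+S, β+n) = Gamma(12.39+38, 3.91+4) = Gamma(50.39, 7.91).
Mode of Gamma(α,β) for α≥1 is (α−1)/β = 49.39/7.91 = 6.2440.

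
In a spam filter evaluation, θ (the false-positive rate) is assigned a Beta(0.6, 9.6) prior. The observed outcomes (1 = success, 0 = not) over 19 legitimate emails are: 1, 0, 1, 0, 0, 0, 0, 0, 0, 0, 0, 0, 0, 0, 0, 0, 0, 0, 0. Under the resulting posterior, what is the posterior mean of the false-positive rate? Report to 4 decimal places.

0.0890

The Beta prior is conjugate to a Binomial/Bernoulli likelihood; the update adds successes to α and failures to β.
Posterior: Beta(α+k, β+n−k) = Beta(0.6+2, 9.6+17) = Beta(2.6, 26.6).
Posterior mean = α/(α+β) = 2.6/29.2 = 0.0890.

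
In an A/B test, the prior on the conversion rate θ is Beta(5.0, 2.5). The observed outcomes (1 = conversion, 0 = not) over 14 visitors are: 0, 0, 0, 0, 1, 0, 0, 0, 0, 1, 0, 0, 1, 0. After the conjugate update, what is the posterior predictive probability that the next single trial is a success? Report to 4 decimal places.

0.3721

The Beta prior is conjugate to a Binomial/Bernoulli likelihood; the update adds successes to α and failures to β.
Posterior: Beta(α+k, β+n−k) = Beta(5.0+3, 2.5+11) = Beta(8.0, 13.5).
For a single future Bernoulli trial, P(success | data) = α/(α+β) = 0.3721.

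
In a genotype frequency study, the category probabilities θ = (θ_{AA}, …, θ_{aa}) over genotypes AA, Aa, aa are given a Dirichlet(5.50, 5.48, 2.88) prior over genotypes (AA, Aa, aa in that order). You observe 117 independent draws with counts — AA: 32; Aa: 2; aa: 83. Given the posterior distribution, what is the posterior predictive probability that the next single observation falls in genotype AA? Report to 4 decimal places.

0.2866

The Dirichlet prior is conjugate to the Multinomial likelihood: each posterior αⱼ = prior αⱼ + observed count nⱼ.
Posterior concentration: (37.50, 7.48, 85.88), total = 130.86.
P(next = AA | data) = α_{AA}/Σα = 0.2866.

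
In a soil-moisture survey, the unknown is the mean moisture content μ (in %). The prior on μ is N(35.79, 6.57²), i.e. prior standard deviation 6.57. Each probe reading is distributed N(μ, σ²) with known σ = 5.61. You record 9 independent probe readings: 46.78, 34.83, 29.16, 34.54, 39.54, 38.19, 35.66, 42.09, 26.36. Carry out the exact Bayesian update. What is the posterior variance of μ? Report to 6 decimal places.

3.234837

For Normal data with known variance σ², a Normal(μ₀, σ₀²) prior on μ is conjugate. Posterior precision = 1/σ₀² + n/σ²; posterior mean is the precision-weighted average of μ₀ and x̄.
σ₀² = 6.57² = 43.1649, σ² = 5.61² = 31.4721; σ² + n·σ₀² = 31.4721 + 9·43.1649 = 419.9562.
Posterior precision = 1/σ₀² + n/σ² = 1/43.1649 + 9/31.4721 = (σ² + n·σ₀²)/(σ₀²σ²) = 419.9562/(43.1649·31.4721); posterior variance σₙ² = σ₀²σ²/(σ² + n·σ₀²) = 43.1649·31.4721/419.9562 = 3.234837.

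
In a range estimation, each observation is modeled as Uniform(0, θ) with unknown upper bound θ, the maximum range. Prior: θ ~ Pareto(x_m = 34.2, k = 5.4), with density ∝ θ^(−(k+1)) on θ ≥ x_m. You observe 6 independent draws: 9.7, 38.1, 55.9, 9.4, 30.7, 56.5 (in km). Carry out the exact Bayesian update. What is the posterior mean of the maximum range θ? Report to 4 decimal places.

61.9327

A Pareto(scale x_m, shape k) prior on the upper bound θ of Uniform(0, θ) is conjugate: posterior is Pareto(max(x_m, max xᵢ), k + n).
Sample maximum = 56.5; prior scale x_m = 34.2 → posterior scale = max = 56.5.
Posterior shape = 5.4 + 6 = 11.4.
E[θ|data] = k·x_m/(k−1) = 11.4·56.5/10.4 = 61.9327.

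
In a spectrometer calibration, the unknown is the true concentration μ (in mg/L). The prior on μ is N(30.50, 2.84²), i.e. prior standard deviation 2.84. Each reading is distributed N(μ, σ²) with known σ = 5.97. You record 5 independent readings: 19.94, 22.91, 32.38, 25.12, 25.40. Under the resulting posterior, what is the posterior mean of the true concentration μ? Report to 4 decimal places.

27.6600

For Normal data with known variance σ², a Normal(μ₀, σ₀²) prior on μ is conjugate. Posterior precision = 1/σ₀² + n/σ²; posterior mean is the precision-weighted average of μ₀ and x̄.
Σxᵢ = 19.94 + 22.91 + 32.38 + 25.12 + 25.40 = 125.75, so n·x̄ = 125.75.
σ₀² = 2.84² = 8.0656, σ² = 5.97² = 35.6409; σ² + n·σ₀² = 35.6409 + 5·8.0656 = 75.9689.
Posterior mean = (μ₀/σ₀² + n·x̄/σ²)/(1/σ₀² + n/σ²) = (σ²·μ₀ + σ₀²·n·x̄)/(σ² + n·σ₀²) = (35.6409·30.50 + 8.0656·125.75)/75.9689 = 2101.29665/75.9689 = 27.6600.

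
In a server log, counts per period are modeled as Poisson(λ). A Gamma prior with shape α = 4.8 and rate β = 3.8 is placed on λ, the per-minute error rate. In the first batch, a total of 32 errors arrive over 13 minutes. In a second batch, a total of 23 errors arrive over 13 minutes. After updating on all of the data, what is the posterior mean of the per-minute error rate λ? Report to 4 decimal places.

With a Gamma(shape α, rate β) prior, the Poisson likelihood is conjugate: the posterior is Gamma(α + ΣXᵢ, β + n).
After batch 1: Gamma(α+S, β+n) = Gamma(4.8+32, 3.8+13) = Gamma(36.8, 16.8).
After batch 2: Gamma(α+S, β+n) = Gamma(36.8+23, 16.8+13) = Gamma(59.8, 29.8).
Posterior mean = α/β = 59.8/29.8 = 2.0067.

2.0067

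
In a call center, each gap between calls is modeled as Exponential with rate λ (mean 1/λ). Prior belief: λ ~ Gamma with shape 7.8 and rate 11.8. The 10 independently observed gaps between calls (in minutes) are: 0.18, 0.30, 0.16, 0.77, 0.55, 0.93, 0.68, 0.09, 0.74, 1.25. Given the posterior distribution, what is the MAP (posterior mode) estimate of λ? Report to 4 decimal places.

With a Gamma(shape α, rate β) prior on the exponential rate λ, the posterior after n observations with total T = Σxᵢ is Gamma(α+n, β+T).
Sum of observations T = 5.65 minutes; n = 10.
Posterior: Gamma(7.8+10, 11.8+5.65) = Gamma(17.8, 17.45).
Mode = (α−1)/β = 0.9628.

0.9628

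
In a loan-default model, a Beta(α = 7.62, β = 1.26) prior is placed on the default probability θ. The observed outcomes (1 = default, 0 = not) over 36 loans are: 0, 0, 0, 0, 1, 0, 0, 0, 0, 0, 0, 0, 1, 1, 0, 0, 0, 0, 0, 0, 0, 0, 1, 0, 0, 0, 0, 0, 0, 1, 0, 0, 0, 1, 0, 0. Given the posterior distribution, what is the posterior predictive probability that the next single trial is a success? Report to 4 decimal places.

The Beta prior is conjugate to a Binomial/Bernoulli likelihood; the update adds successes to α and failures to β.
Posterior: Beta(α+k, β+n−k) = Beta(7.62+6, 1.26+30) = Beta(13.62, 31.26).
For a single future Bernoulli trial, P(success | data) = α/(α+β) = 0.3035.

0.3035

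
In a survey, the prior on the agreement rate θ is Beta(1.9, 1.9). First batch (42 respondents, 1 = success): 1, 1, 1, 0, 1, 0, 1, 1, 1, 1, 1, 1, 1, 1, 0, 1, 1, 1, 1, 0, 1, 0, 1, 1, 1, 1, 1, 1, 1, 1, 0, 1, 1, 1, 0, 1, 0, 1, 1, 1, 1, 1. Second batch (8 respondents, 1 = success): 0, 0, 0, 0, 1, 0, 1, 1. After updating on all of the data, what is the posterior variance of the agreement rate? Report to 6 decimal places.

The Beta prior is conjugate to a Binomial/Bernoulli likelihood; the update adds successes to α and failures to β.
After batch 1: Beta(1.9+34, 1.9+8) = Beta(35.9, 9.9).
After batch 2: Beta(35.9+3, 9.9+5) = Beta(38.9, 14.9).
Var = αβ/((α+β)²(α+β+1)) = 38.9·14.9/(53.8²·54.8) = 0.003654.

0.003654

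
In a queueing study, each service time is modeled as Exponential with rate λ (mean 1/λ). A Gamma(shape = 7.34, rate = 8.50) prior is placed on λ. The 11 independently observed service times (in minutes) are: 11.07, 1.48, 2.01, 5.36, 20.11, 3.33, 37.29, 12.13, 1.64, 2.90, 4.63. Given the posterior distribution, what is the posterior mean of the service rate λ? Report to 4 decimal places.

With a Gamma(shape α, rate β) prior on the exponential rate λ, the posterior after n observations with total T = Σxᵢ is Gamma(α+n, β+T).
Sum of observations T = 101.95 minutes; n = 11.
Posterior: Gamma(7.34+11, 8.50+101.95) = Gamma(18.34, 110.45).
Posterior mean of λ = α/β = 18.34/110.45 = 0.1660.

0.1660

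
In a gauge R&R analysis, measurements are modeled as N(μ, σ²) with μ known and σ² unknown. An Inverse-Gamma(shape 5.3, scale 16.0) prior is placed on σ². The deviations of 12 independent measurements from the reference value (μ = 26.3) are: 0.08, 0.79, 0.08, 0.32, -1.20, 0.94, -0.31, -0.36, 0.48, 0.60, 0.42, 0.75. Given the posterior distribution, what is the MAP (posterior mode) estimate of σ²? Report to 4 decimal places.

1.4885

With known mean μ and an Inverse-Gamma(α, β) prior on σ², the Normal likelihood is conjugate: posterior is Inv-Gamma(α + n/2, β + Σ(xᵢ−μ)²/2).
Σ(xᵢ−μ)² = (0.08)² + (0.79)² + (0.08)² + (0.32)² + (-1.20)² + (0.94)² + (-0.31)² + (-0.36)² + (0.48)² + (0.60)² + (0.42)² + (0.75)² = 4.6179.
Posterior: Inv-Gamma(5.3 + 12/2, 16.0 + 4.6179/2) = Inv-Gamma(11.30, 18.30895).
Mode = β/(α+1) = 18.30895/12.30 = 1.4885.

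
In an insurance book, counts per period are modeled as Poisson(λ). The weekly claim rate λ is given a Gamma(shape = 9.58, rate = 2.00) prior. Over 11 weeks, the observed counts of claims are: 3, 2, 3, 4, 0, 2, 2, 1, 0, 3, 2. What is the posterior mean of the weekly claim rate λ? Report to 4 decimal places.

2.4292

With a Gamma(shape α, rate β) prior, the Poisson likelihood is conjugate: the posterior is Gamma(α + ΣXᵢ, β + n).
Sum of counts S = 22 over n = 11 weeks.
Posterior: Gamma(α+S, β+n) = Gamma(9.58+22, 2.00+11) = Gamma(31.58, 13.00).
Posterior mean = α/β = 31.58/13.00 = 2.4292.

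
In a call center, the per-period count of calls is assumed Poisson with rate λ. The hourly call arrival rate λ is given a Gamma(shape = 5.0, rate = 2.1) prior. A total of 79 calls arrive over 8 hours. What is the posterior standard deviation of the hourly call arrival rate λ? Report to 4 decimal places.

With a Gamma(shape α, rate β) prior, the Poisson likelihood is conjugate: the posterior is Gamma(α + ΣXᵢ, β + n).
Posterior: Gamma(α+S, β+n) = Gamma(5.0+79, 2.1+8) = Gamma(84.0, 10.1).
SD = √α/β = √84.0/10.1 = 0.9074.

0.9074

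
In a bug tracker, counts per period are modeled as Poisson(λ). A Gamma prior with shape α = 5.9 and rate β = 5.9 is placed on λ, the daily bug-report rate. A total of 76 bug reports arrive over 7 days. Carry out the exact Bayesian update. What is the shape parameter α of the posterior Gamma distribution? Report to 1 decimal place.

With a Gamma(shape α, rate β) prior, the Poisson likelihood is conjugate: the posterior is Gamma(α + ΣXᵢ, β + n).
Posterior: Gamma(α+S, β+n) = Gamma(5.9+76, 5.9+7) = Gamma(81.9, 12.9).
Posterior α = 81.9.

81.9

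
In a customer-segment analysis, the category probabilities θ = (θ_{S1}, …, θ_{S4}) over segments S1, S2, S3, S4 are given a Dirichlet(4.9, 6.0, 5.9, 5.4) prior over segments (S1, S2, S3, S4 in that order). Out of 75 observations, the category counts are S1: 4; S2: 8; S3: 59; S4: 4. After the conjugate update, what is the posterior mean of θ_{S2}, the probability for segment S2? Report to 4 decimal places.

The Dirichlet prior is conjugate to the Multinomial likelihood: each posterior αⱼ = prior αⱼ + observed count nⱼ.
Posterior concentration: (8.9, 14.0, 64.9, 9.4), total = 97.2.
E[θ_{S2}|data] = α_{S2}/Σα = 14.0/97.2 = 0.1440.

0.1440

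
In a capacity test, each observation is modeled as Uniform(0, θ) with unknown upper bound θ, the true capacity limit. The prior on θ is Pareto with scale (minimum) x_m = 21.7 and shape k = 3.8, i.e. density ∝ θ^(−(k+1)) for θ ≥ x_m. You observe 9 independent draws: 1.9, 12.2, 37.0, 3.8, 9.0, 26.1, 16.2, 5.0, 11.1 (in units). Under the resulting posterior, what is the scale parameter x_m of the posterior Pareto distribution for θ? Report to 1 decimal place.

37.0

A Pareto(scale x_m, shape k) prior on the upper bound θ of Uniform(0, θ) is conjugate: posterior is Pareto(max(x_m, max xᵢ), k + n).
Sample maximum = 37.0; prior scale x_m = 21.7 → posterior scale = max = 37.0.
Posterior shape = 3.8 + 9 = 12.8.
Posterior scale x_m = 37.0.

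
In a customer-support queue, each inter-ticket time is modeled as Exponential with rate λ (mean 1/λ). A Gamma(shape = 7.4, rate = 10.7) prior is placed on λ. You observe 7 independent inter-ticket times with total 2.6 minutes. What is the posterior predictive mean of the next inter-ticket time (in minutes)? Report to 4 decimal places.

0.9925

With a Gamma(shape α, rate β) prior on the exponential rate λ, the posterior after n observations with total T = Σxᵢ is Gamma(α+n, β+T).
Posterior: Gamma(7.4+7, 10.7+2.6) = Gamma(14.4, 13.3).
The predictive distribution for the next observation is Lomax; its mean is β/(α−1) = 13.3/13.4 = 0.9925.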